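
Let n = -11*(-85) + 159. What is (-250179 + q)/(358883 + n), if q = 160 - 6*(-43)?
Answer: -249761/359977 ≈ -0.69382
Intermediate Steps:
n = 1094 (n = 935 + 159 = 1094)
q = 418 (q = 160 + 258 = 418)
(-250179 + q)/(358883 + n) = (-250179 + 418)/(358883 + 1094) = -249761/359977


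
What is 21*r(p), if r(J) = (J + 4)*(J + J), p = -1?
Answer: -126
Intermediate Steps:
r(J) = 2*J*(4 + J) (r(J) = (4 + J)*(2*J) = 2*J*(4 + J))
21*r(p) = 21*(2*(-1)*(4 - 1)) = 21*(2*(-1)*3) = 21*(-6) = -126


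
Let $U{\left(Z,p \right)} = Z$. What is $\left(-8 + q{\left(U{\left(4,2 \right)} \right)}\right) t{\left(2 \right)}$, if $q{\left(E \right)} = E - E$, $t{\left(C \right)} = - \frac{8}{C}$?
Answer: $32$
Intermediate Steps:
$q{\left(E \right)} = 0$
$\left(-8 + q{\left(U{\left(4,2 \right)} \right)}\right) t{\left(2 \right)} = \left(-8 + 0\right) \left(- \frac{8}{2}\right) = - 8 \left(\left(-8\right) \frac{1}{2}\right) = \left(-8\right) \left(-4\right) = 32$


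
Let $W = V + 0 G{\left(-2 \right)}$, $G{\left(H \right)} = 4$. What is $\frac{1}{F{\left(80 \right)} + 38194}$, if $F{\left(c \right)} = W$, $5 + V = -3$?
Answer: $\frac{1}{38186} \approx 2.6188 \cdot 10^{-5}$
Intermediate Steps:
$V = -8$ ($V = -5 - 3 = -8$)
$W = -8$ ($W = -8 + 0 \cdot 4 = -8 + 0 = -8$)
$F{\left(c \right)} = -8$
$\frac{1}{F{\left(80 \right)} + 38194} = \frac{1}{-8 + 38194} = \frac{1}{38186}$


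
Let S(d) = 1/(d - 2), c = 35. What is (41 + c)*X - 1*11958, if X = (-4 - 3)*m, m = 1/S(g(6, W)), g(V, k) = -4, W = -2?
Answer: -8766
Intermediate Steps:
S(d) = 1/(-2 + d)
m = -6 (m = 1/(1/(-2 - 4)) = 1/(1/(-6)) = 1/(-⅙) = -6)
X = 42 (X = (-4 - 3)*(-6) = -7*(-6) = 42)
(41 + c)*X - 1*11958 = (41 + 35)*42 - 1*11958 = 76*42 - 11958 = 3192 - 11958 = -8766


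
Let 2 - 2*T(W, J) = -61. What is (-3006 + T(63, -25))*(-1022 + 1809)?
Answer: -4681863/2 ≈ -2.3409e+6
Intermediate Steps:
T(W, J) = 63/2 (T(W, J) = 1 - ½*(-61) = 1 + 61/2 = 63/2)
(-3006 + T(63, -25))*(-1022 + 1809) = (-3006 + 63/2)*(-1022 + 1809) = -5949/2*787 = -4681863/2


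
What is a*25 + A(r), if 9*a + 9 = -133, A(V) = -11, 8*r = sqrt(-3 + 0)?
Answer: -3649/9 ≈ -405.44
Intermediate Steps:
r = I*sqrt(3)/8 (r = sqrt(-3 + 0)/8 = sqrt(-3)/8 = (I*sqrt(3))/8 = I*sqrt(3)/8 ≈ 0.21651*I)
a = -142/9 (a = -1 + (1/9)*(-133) = -1 - 133/9 = -142/9 ≈ -15.778)
a*25 + A(r) = -142/9*25 - 11 = -3550/9 - 11 = -3649/9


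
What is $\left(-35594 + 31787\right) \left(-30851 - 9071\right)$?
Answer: $151983054$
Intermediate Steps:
$\left(-35594 + 31787\right) \left(-30851 - 9071\right) = \left(-3807\right) \left(-39922\right) = 151983054$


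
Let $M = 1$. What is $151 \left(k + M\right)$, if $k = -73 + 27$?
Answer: $-6795$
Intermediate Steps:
$k = -46$
$151 \left(k + M\right) = 151 \left(-46 + 1\right) = 151 \left(-45\right) = -6795$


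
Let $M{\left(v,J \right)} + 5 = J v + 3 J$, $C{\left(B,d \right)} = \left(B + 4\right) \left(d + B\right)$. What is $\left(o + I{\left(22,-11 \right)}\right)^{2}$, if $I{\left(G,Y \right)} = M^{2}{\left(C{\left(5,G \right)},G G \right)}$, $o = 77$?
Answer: $200931916571375531364$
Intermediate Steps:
$C{\left(B,d \right)} = \left(4 + B\right) \left(B + d\right)$
$M{\left(v,J \right)} = -5 + 3 J + J v$ ($M{\left(v,J \right)} = -5 + \left(J v + 3 J\right) = -5 + \left(3 J + J v\right) = -5 + 3 J + J v$)
$I{\left(G,Y \right)} = \left(-5 + 3 G^{2} + G^{2} \left(45 + 9 G\right)\right)^{2}$ ($I{\left(G,Y \right)} = \left(-5 + 3 G G + G G \left(5^{2} + 4 \cdot 5 + 4 G + 5 G\right)\right)^{2} = \left(-5 + 3 G^{2} + G^{2} \left(25 + 20 + 4 G + 5 G\right)\right)^{2} = \left(-5 + 3 G^{2} + G^{2} \left(45 + 9 G\right)\right)^{2}$)
$\left(o + I{\left(22,-11 \right)}\right)^{2} = \left(77 + \left(-5 + 9 \cdot 22^{3} + 48 \cdot 22^{2}\right)^{2}\right)^{2} = \left(77 + \left(-5 + 9 \cdot 10648 + 48 \cdot 484\right)^{2}\right)^{2} = \left(77 + \left(-5 + 95832 + 23232\right)^{2}\right)^{2} = \left(77 + 119059^{2}\right)^{2} = \left(77 + 14175045481\right)^{2} = 14175045558^{2} = 200931916571375531364$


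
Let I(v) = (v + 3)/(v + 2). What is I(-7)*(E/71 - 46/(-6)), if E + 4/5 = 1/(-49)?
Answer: 1597928/260925 ≈ 6.1241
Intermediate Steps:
I(v) = (3 + v)/(2 + v)
E = -201/245 (E = -⅘ + 1/(-49) = -⅘ - 1/49 = -201/245 ≈ -0.82041)
I(-7)*(E/71 - 46/(-6)) = ((3 - 7)/(2 - 7))*(-201/245/71 - 46/(-6)) = (-4/(-5))*(-201/245*1/71 - 46*(-⅙)) = (-⅕*(-4))*(-201/17395 + 23/3) = (⅘)*(399482/52185) = 1597928/260925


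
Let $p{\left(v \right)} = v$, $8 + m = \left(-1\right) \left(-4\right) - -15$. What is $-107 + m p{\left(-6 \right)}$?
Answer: $-173$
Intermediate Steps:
$m = 11$ ($m = -8 - -19 = -8 + \left(4 + 15\right) = -8 + 19 = 11$)
$-107 + m p{\left(-6 \right)} = -107 + 11 \left(-6\right) = -107 - 66 = -173$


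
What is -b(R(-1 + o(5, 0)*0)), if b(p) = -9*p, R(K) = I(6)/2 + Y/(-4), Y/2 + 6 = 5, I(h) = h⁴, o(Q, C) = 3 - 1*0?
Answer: 11673/2 ≈ 5836.5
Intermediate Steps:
o(Q, C) = 3 (o(Q, C) = 3 + 0 = 3)
Y = -2 (Y = -12 + 2*5 = -12 + 10 = -2)
R(K) = 1297/2 (R(K) = 6⁴/2 - 2/(-4) = 1296*(½) - 2*(-¼) = 648 + ½ = 1297/2)
-b(R(-1 + o(5, 0)*0)) = -(-9)*1297/2 = -1*(-11673/2) = 11673/2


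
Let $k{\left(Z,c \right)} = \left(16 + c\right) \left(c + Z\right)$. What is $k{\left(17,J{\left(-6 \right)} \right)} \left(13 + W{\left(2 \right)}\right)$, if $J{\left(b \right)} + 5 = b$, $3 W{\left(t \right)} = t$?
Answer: $410$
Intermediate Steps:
$W{\left(t \right)} = \frac{t}{3}$
$J{\left(b \right)} = -5 + b$
$k{\left(Z,c \right)} = \left(16 + c\right) \left(Z + c\right)$
$k{\left(17,J{\left(-6 \right)} \right)} \left(13 + W{\left(2 \right)}\right) = \left(\left(-5 - 6\right)^{2} + 16 \cdot 17 + 16 \left(-5 - 6\right) + 17 \left(-5 - 6\right)\right) \left(13 + \frac{1}{3} \cdot 2\right) = \left(\left(-11\right)^{2} + 272 + 16 \left(-11\right) + 17 \left(-11\right)\right) \left(13 + \frac{2}{3}\right) = \left(121 + 272 - 176 - 187\right) \frac{41}{3} = 30 \cdot \frac{41}{3} = 410$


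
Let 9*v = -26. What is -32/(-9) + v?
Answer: ⅔ ≈ 0.66667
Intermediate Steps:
v = -26/9 (v = (⅑)*(-26) = -26/9 ≈ -2.8889)
-32/(-9) + v = -32/(-9) - 26/9 = -32*(-⅑) - 26/9 = 32/9 - 26/9 = ⅔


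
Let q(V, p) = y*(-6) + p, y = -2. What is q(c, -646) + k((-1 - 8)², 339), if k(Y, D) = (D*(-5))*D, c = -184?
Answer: -575239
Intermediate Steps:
q(V, p) = 12 + p (q(V, p) = -2*(-6) + p = 12 + p)
k(Y, D) = -5*D² (k(Y, D) = (-5*D)*D = -5*D²)
q(c, -646) + k((-1 - 8)², 339) = (12 - 646) - 5*339² = -634 - 5*114921 = -634 - 574605 = -575239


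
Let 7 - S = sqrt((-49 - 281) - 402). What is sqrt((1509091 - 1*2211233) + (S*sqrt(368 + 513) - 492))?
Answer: sqrt(-702634 + sqrt(881)*(7 - 2*I*sqrt(183))) ≈ 0.479 - 838.11*I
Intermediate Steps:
S = 7 - 2*I*sqrt(183) (S = 7 - sqrt((-49 - 281) - 402) = 7 - sqrt(-330 - 402) = 7 - sqrt(-732) = 7 - 2*I*sqrt(183) ≈ 7.0 - 27.056*I)
sqrt((1509091 - 1*2211233) + (S*sqrt(368 + 513) - 492)) = sqrt((1509091 - 1*2211233) + ((7 - 2*I*sqrt(183))*sqrt(368 + 513) - 492)) = sqrt((1509091 - 2211233) + ((7 - 2*I*sqrt(183))*sqrt(881) - 492)) = sqrt(-702142 + (sqrt(881)*(7 - 2*I*sqrt(183)) - 492)) = sqrt(-702142 + (-492 + sqrt(881)*(7 - 2*I*sqrt(183)))) = sqrt(-702634 + sqrt(881)*(7 - 2*I*sqrt(183)))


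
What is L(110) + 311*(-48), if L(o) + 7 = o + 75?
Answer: -14750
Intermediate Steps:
L(o) = 68 + o (L(o) = -7 + (o + 75) = -7 + (75 + o) = 68 + o)
L(110) + 311*(-48) = (68 + 110) + 311*(-48) = 178 - 14928 = -14750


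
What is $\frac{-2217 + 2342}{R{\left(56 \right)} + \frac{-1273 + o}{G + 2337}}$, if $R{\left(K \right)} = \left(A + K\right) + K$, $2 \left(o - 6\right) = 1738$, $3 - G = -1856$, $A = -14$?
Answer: $\frac{52450}{41081} \approx 1.2767$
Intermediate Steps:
$G = 1859$ ($G = 3 - -1856 = 3 + 1856 = 1859$)
$o = 875$ ($o = 6 + \frac{1}{2} \cdot 1738 = 6 + 869 = 875$)
$R{\left(K \right)} = -14 + 2 K$ ($R{\left(K \right)} = \left(-14 + K\right) + K = -14 + 2 K$)
$\frac{-2217 + 2342}{R{\left(56 \right)} + \frac{-1273 + o}{G + 2337}} = \frac{-2217 + 2342}{\left(-14 + 2 \cdot 56\right) + \frac{-1273 + 875}{1859 + 2337}} = \frac{125}{\left(-14 + 112\right) - \frac{398}{4196}} = \frac{125}{98 - \frac{199}{2098}} = \frac{125}{\frac{205405}{2098}} = 125 \cdot \frac{2098}{205405} = \frac{52450}{41081}$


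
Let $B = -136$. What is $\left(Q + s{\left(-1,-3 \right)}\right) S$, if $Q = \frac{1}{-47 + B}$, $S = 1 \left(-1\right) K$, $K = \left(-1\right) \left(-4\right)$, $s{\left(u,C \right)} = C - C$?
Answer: $\frac{4}{183} \approx 0.021858$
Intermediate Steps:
$s{\left(u,C \right)} = 0$
$K = 4$
$S = -4$ ($S = 1 \left(-1\right) 4 = \left(-1\right) 4 = -4$)
$Q = - \frac{1}{183}$ ($Q = \frac{1}{-47 - 136} = \frac{1}{-183} = - \frac{1}{183} \approx -0.0054645$)
$\left(Q + s{\left(-1,-3 \right)}\right) S = \left(- \frac{1}{183} + 0\right) \left(-4\right) = \left(- \frac{1}{183}\right) \left(-4\right) = \frac{4}{183}$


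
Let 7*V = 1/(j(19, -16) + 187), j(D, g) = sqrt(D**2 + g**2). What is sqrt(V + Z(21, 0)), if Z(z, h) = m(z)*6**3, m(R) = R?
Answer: sqrt(41563375 + 222264*sqrt(617))/(7*sqrt(187 + sqrt(617))) ≈ 67.350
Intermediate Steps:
Z(z, h) = 216*z (Z(z, h) = z*6**3 = z*216 = 216*z)
V = 1/(7*(187 + sqrt(617))) (V = 1/(7*(sqrt(19**2 + (-16)**2) + 187)) = 1/(7*(sqrt(361 + 256) + 187)) = 1/(7*(sqrt(617) + 187)) = 1/(7*(187 + sqrt(617))) ≈ 0.00067437)
sqrt(V + Z(21, 0)) = sqrt((187/240464 - sqrt(617)/240464) + 216*21) = sqrt((187/240464 - sqrt(617)/240464) + 4536) = sqrt(1090744891/240464 - sqrt(617)/240464)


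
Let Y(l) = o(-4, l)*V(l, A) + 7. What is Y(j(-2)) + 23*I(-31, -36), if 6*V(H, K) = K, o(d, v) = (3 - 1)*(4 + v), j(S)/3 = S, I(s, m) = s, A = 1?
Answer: -2120/3 ≈ -706.67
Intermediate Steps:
j(S) = 3*S
o(d, v) = 8 + 2*v (o(d, v) = 2*(4 + v) = 8 + 2*v)
V(H, K) = K/6
Y(l) = 25/3 + l/3 (Y(l) = (8 + 2*l)*((⅙)*1) + 7 = (8 + 2*l)*(⅙) + 7 = (4/3 + l/3) + 7 = 25/3 + l/3)
Y(j(-2)) + 23*I(-31, -36) = (25/3 + (3*(-2))/3) + 23*(-31) = (25/3 + (⅓)*(-6)) - 713 = (25/3 - 2) - 713 = 19/3 - 713 = -2120/3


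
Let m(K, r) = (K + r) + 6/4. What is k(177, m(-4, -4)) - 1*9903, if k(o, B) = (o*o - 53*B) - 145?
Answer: 43251/2 ≈ 21626.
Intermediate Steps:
m(K, r) = 3/2 + K + r (m(K, r) = (K + r) + 6*(¼) = (K + r) + 3/2 = 3/2 + K + r)
k(o, B) = -145 + o² - 53*B (k(o, B) = (o² - 53*B) - 145 = -145 + o² - 53*B)
k(177, m(-4, -4)) - 1*9903 = (-145 + 177² - 53*(3/2 - 4 - 4)) - 1*9903 = (-145 + 31329 - 53*(-13/2)) - 9903 = (-145 + 31329 + 689/2) - 9903 = 63057/2 - 9903 = 43251/2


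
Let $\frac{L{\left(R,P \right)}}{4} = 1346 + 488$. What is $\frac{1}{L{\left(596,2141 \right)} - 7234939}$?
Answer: $- \frac{1}{7227603} \approx -1.3836 \cdot 10^{-7}$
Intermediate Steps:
$L{\left(R,P \right)} = 7336$ ($L{\left(R,P \right)} = 4 \left(1346 + 488\right) = 4 \cdot 1834 = 7336$)
$\frac{1}{L{\left(596,2141 \right)} - 7234939} = \frac{1}{7336 - 7234939} = \frac{1}{-7227603} = - \frac{1}{7227603}$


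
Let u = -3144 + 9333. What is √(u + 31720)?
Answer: √37909 ≈ 194.70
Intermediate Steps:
u = 6189
√(u + 31720) = √(6189 + 31720) = √37909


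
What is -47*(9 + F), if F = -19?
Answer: 470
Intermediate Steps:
-47*(9 + F) = -47*(9 - 19) = -47*(-10) = 470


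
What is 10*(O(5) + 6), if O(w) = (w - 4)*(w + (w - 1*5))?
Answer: 110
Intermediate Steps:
O(w) = (-5 + 2*w)*(-4 + w) (O(w) = (-4 + w)*(w + (w - 5)) = (-4 + w)*(w + (-5 + w)) = (-4 + w)*(-5 + 2*w) = (-5 + 2*w)*(-4 + w))
10*(O(5) + 6) = 10*((20 - 13*5 + 2*5²) + 6) = 10*((20 - 65 + 2*25) + 6) = 10*((20 - 65 + 50) + 6) = 10*(5 + 6) = 10*11 = 110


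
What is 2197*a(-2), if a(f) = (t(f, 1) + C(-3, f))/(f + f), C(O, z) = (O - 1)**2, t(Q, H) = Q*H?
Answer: -15379/2 ≈ -7689.5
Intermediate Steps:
t(Q, H) = H*Q
C(O, z) = (-1 + O)**2
a(f) = (16 + f)/(2*f) (a(f) = (1*f + (-1 - 3)**2)/(f + f) = (f + (-4)**2)/((2*f)) = (f + 16)*(1/(2*f)) = (16 + f)*(1/(2*f)) = (16 + f)/(2*f))
2197*a(-2) = 2197*((1/2)*(16 - 2)/(-2)) = 2197*((1/2)*(-1/2)*14) = 2197*(-7/2) = -15379/2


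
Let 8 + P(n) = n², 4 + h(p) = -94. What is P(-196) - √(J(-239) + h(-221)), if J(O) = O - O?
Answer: 38408 - 7*I*√2 ≈ 38408.0 - 9.8995*I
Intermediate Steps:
h(p) = -98 (h(p) = -4 - 94 = -98)
J(O) = 0
P(n) = -8 + n²
P(-196) - √(J(-239) + h(-221)) = (-8 + (-196)²) - √(0 - 98) = (-8 + 38416) - √(-98) = 38408 - 7*I*√2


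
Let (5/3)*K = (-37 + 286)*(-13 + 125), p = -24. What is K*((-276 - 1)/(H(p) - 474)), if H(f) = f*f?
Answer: -3862488/85 ≈ -45441.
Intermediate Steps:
H(f) = f²
K = 83664/5 (K = 3*((-37 + 286)*(-13 + 125))/5 = 3*(249*112)/5 = (⅗)*27888 = 83664/5 ≈ 16733.)
K*((-276 - 1)/(H(p) - 474)) = 83664*((-276 - 1)/((-24)² - 474))/5 = 83664*(-277/(576 - 474))/5 = 83664*(-277/102)/5 = 83664*(-277*1/102)/5 = (83664/5)*(-277/102) = -3862488/85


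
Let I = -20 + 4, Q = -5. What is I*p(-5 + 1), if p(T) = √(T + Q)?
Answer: -48*I ≈ -48.0*I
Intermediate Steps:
I = -16
p(T) = √(-5 + T) (p(T) = √(T - 5) = √(-5 + T))
I*p(-5 + 1) = -16*√(-5 + (-5 + 1)) = -16*√(-5 - 4) = -48*I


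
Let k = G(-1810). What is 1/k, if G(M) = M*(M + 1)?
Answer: 1/3274290 ≈ 3.0541e-7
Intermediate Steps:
G(M) = M*(1 + M)
k = 3274290 (k = -1810*(1 - 1810) = -1810*(-1809) = 3274290)
1/k = 1/3274290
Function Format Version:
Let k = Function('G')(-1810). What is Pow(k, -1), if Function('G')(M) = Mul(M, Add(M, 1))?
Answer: Rational(1, 3274290) ≈ 3.0541e-7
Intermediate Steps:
Function('G')(M) = Mul(M, Add(1, M))
k = 3274290 (k = Mul(-1810, Add(1, -1810)) = Mul(-1810, -1809) = 3274290)
Pow(k, -1) = Pow(3274290, -1) = Rational(1, 3274290)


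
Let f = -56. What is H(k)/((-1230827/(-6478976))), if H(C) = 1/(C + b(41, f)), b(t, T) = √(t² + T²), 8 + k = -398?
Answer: -2630464256/196955705713 - 6478976*√4817/196955705713 ≈ -0.015639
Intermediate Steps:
k = -406 (k = -8 - 398 = -406)
b(t, T) = √(T² + t²)
H(C) = 1/(C + √4817) (H(C) = 1/(C + √((-56)² + 41²)) = 1/(C + √(3136 + 1681)) = 1/(C + √4817))
H(k)/((-1230827/(-6478976))) = 1/((-406 + √4817)*((-1230827/(-6478976)))) = 1/((-406 + √4817)*((-1230827*(-1/6478976)))) = 1/((-406 + √4817)*(1230827/6478976)) = (6478976/1230827)/(-406 + √4817) = 6478976/(1230827*(-406 + √4817))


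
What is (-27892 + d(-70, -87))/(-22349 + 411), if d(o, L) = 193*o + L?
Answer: 5927/3134 ≈ 1.8912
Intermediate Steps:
d(o, L) = L + 193*o
(-27892 + d(-70, -87))/(-22349 + 411) = (-27892 + (-87 + 193*(-70)))/(-22349 + 411) = (-27892 + (-87 - 13510))/(-21938) = (-27892 - 13597)*(-1/21938) = -41489*(-1/21938) = 5927/3134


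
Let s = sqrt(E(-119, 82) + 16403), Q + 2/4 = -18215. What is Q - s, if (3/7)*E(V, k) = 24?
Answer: -36431/2 - sqrt(16459) ≈ -18344.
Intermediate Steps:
Q = -36431/2 (Q = -1/2 - 18215 = -36431/2 ≈ -18216.)
E(V, k) = 56 (E(V, k) = (7/3)*24 = 56)
s = sqrt(16459) (s = sqrt(56 + 16403) = sqrt(16459) ≈ 128.29)
Q - s = -36431/2 - sqrt(16459)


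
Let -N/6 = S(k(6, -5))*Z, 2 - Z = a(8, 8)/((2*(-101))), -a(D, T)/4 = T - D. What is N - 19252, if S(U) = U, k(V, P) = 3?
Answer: -19288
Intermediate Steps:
a(D, T) = -4*T + 4*D (a(D, T) = -4*(T - D) = -4*T + 4*D)
Z = 2 (Z = 2 - (-4*8 + 4*8)/(2*(-101)) = 2 - (-32 + 32)/(-202) = 2 - 0*(-1)/202 = 2 - 1*0 = 2 + 0 = 2)
N = -36 (N = -18*2 = -6*6 = -36)
N - 19252 = -36 - 19252 = -19288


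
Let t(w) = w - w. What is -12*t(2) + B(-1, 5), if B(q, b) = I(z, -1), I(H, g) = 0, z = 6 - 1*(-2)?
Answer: 0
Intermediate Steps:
z = 8 (z = 6 + 2 = 8)
B(q, b) = 0
t(w) = 0
-12*t(2) + B(-1, 5) = -12*0 + 0 = 0 + 0 = 0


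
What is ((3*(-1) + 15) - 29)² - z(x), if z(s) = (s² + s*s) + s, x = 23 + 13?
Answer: -2339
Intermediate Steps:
x = 36
z(s) = s + 2*s² (z(s) = (s² + s²) + s = 2*s² + s = s + 2*s²)
((3*(-1) + 15) - 29)² - z(x) = ((3*(-1) + 15) - 29)² - 36*(1 + 2*36) = ((-3 + 15) - 29)² - 36*(1 + 72) = (12 - 29)² - 36*73 = (-17)² - 1*2628 = 289 - 2628 = -2339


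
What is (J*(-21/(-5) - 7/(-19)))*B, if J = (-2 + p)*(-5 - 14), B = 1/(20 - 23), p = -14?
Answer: -6944/15 ≈ -462.93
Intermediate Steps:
B = -⅓ (B = 1/(-3) = -⅓ ≈ -0.33333)
J = 304 (J = (-2 - 14)*(-5 - 14) = -16*(-19) = 304)
(J*(-21/(-5) - 7/(-19)))*B = (304*(-21/(-5) - 7/(-19)))*(-⅓) = (304*(-21*(-⅕) - 7*(-1/19)))*(-⅓) = (304*(21/5 + 7/19))*(-⅓) = (304*(434/95))*(-⅓) = (6944/5)*(-⅓) = -6944/15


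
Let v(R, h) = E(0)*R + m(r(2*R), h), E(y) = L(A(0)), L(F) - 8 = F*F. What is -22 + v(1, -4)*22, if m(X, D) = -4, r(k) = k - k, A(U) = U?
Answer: 66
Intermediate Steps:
L(F) = 8 + F**2 (L(F) = 8 + F*F = 8 + F**2)
E(y) = 8 (E(y) = 8 + 0**2 = 8 + 0 = 8)
r(k) = 0
v(R, h) = -4 + 8*R (v(R, h) = 8*R - 4 = -4 + 8*R)
-22 + v(1, -4)*22 = -22 + (-4 + 8*1)*22 = -22 + (-4 + 8)*22 = -22 + 4*22 = -22 + 88 = 66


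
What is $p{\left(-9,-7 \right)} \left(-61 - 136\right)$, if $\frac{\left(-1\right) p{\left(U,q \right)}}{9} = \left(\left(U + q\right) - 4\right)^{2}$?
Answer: $709200$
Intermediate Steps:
$p{\left(U,q \right)} = - 9 \left(-4 + U + q\right)^{2}$ ($p{\left(U,q \right)} = - 9 \left(\left(U + q\right) - 4\right)^{2} = - 9 \left(-4 + U + q\right)^{2}$)
$p{\left(-9,-7 \right)} \left(-61 - 136\right) = - 9 \left(-4 - 9 - 7\right)^{2} \left(-61 - 136\right) = - 9 \left(-20\right)^{2} \left(-197\right) = \left(-9\right) 400 \left(-197\right) = \left(-3600\right) \left(-197\right) = 709200$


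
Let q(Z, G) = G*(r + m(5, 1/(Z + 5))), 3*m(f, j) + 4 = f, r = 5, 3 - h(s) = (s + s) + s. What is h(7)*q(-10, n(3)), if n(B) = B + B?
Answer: -576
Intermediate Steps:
h(s) = 3 - 3*s (h(s) = 3 - ((s + s) + s) = 3 - (2*s + s) = 3 - 3*s)
m(f, j) = -4/3 + f/3
n(B) = 2*B
q(Z, G) = 16*G/3 (q(Z, G) = G*(5 + (-4/3 + (⅓)*5)) = G*(5 + (-4/3 + 5/3)) = G*(5 + ⅓) = G*(16/3) = 16*G/3)
h(7)*q(-10, n(3)) = (3 - 3*7)*(16*(2*3)/3) = (3 - 21)*((16/3)*6) = -18*32 = -576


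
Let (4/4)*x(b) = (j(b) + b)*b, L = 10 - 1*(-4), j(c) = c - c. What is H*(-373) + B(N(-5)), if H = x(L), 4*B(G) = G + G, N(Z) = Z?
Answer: -146221/2 ≈ -73111.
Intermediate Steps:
j(c) = 0
L = 14 (L = 10 + 4 = 14)
x(b) = b² (x(b) = (0 + b)*b = b*b = b²)
B(G) = G/2 (B(G) = (G + G)/4 = (2*G)/4 = G/2)
H = 196 (H = 14² = 196)
H*(-373) + B(N(-5)) = 196*(-373) + (½)*(-5) = -73108 - 5/2 = -146221/2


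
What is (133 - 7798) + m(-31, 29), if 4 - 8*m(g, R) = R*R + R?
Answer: -31093/4 ≈ -7773.3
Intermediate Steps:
m(g, R) = ½ - R/8 - R²/8 (m(g, R) = ½ - (R*R + R)/8 = ½ - (R² + R)/8 = ½ - (R + R²)/8 = ½ + (-R/8 - R²/8) = ½ - R/8 - R²/8)
(133 - 7798) + m(-31, 29) = (133 - 7798) + (½ - ⅛*29 - ⅛*29²) = -7665 + (½ - 29/8 - ⅛*841) = -7665 + (½ - 29/8 - 841/8) = -7665 - 433/4 = -31093/4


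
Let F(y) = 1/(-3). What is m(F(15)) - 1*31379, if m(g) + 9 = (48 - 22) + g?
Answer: -94087/3 ≈ -31362.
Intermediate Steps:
F(y) = -1/3
m(g) = 17 + g (m(g) = -9 + ((48 - 22) + g) = -9 + (26 + g) = 17 + g)
m(F(15)) - 1*31379 = (17 - 1/3) - 1*31379 = 50/3 - 31379 = -94087/3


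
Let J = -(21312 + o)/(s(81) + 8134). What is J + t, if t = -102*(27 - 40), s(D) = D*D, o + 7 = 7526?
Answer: 19456739/14695 ≈ 1324.0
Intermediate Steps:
o = 7519 (o = -7 + 7526 = 7519)
s(D) = D**2
t = 1326 (t = -102*(-13) = 1326)
J = -28831/14695 (J = -(21312 + 7519)/(81**2 + 8134) = -28831/(6561 + 8134) = -28831/14695 ≈ -1.9620)
J + t = -28831/14695 + 1326 = 19456739/14695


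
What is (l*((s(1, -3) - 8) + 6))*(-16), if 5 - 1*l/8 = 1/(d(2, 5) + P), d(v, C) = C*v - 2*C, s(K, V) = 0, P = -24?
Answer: 3872/3 ≈ 1290.7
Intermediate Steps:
d(v, C) = -2*C + C*v
l = 121/3 (l = 40 - 8/(5*(-2 + 2) - 24) = 40 - 8/(5*0 - 24) = 40 - 8/(0 - 24) = 40 - 8/(-24) = 40 - 8*(-1/24) = 40 + ⅓ = 121/3 ≈ 40.333)
(l*((s(1, -3) - 8) + 6))*(-16) = (121*((0 - 8) + 6)/3)*(-16) = (121*(-8 + 6)/3)*(-16) = ((121/3)*(-2))*(-16) = -242/3*(-16) = 3872/3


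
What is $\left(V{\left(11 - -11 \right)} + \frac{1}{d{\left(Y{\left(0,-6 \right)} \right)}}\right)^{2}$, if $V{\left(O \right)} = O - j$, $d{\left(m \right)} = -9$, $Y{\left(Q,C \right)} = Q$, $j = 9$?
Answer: $\frac{13456}{81} \approx 166.12$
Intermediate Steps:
$V{\left(O \right)} = -9 + O$ ($V{\left(O \right)} = O - 9 = -9 + O$)
$\left(V{\left(11 - -11 \right)} + \frac{1}{d{\left(Y{\left(0,-6 \right)} \right)}}\right)^{2} = \left(\left(-9 + \left(11 - -11\right)\right) + \frac{1}{-9}\right)^{2} = \left(\left(-9 + \left(11 + 11\right)\right) - \frac{1}{9}\right)^{2} = \left(\left(-9 + 22\right) - \frac{1}{9}\right)^{2} = \left(13 - \frac{1}{9}\right)^{2} = \left(\frac{116}{9}\right)^{2} = \frac{13456}{81}$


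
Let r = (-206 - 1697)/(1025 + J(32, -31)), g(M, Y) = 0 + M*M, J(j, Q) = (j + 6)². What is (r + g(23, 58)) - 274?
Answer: 627692/2469 ≈ 254.23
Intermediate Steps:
J(j, Q) = (6 + j)²
g(M, Y) = M² (g(M, Y) = 0 + M² = M²)
r = -1903/2469 (r = (-206 - 1697)/(1025 + (6 + 32)²) = -1903/(1025 + 38²) = -1903/(1025 + 1444) = -1903/2469 ≈ -0.77076)
(r + g(23, 58)) - 274 = (-1903/2469 + 23²) - 274 = (-1903/2469 + 529) - 274 = 1304198/2469 - 274 = 627692/2469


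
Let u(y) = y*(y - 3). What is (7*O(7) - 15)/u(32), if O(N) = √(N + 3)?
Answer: -15/928 + 7*√10/928 ≈ 0.0076896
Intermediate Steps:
O(N) = √(3 + N)
u(y) = y*(-3 + y)
(7*O(7) - 15)/u(32) = (7*√(3 + 7) - 15)/((32*(-3 + 32))) = (7*√10 - 15)/((32*29)) = (-15 + 7*√10)/928 = (-15 + 7*√10)*(1/928) = -15/928 + 7*√10/928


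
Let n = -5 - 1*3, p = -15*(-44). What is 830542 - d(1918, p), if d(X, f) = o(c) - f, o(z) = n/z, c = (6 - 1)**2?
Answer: 20780058/25 ≈ 8.3120e+5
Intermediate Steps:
p = 660
n = -8 (n = -5 - 3 = -8)
c = 25 (c = 5**2 = 25)
o(z) = -8/z
d(X, f) = -8/25 - f
830542 - d(1918, p) = 830542 - (-8/25 - 1*660) = 830542 - (-8/25 - 660) = 830542 - 1*(-16508/25) = 830542 + 16508/25 = 20780058/25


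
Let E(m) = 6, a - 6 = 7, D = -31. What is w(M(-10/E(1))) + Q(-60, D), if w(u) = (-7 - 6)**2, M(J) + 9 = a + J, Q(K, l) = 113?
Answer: 282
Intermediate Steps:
a = 13 (a = 6 + 7 = 13)
M(J) = 4 + J (M(J) = -9 + (13 + J) = 4 + J)
w(u) = 169 (w(u) = (-13)**2 = 169)
w(M(-10/E(1))) + Q(-60, D) = 169 + 113 = 282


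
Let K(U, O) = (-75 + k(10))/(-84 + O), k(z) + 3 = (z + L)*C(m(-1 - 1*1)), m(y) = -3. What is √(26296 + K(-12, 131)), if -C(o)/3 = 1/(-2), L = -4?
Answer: √58084621/47 ≈ 162.16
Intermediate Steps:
C(o) = 3/2 (C(o) = -3/(-2) = -3*(-½) = 3/2)
k(z) = -9 + 3*z/2 (k(z) = -3 + (z - 4)*(3/2) = -3 + (-4 + z)*(3/2) = -3 + (-6 + 3*z/2) = -9 + 3*z/2)
K(U, O) = -69/(-84 + O) (K(U, O) = (-75 + (-9 + (3/2)*10))/(-84 + O) = (-75 + (-9 + 15))/(-84 + O) = (-75 + 6)/(-84 + O) = -69/(-84 + O))
√(26296 + K(-12, 131)) = √(26296 - 69/(-84 + 131)) = √(26296 - 69/47) = √(1235843/47) = √58084621/47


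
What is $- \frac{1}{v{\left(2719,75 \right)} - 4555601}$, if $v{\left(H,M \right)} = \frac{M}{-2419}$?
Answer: $\frac{2419}{11019998894} \approx 2.1951 \cdot 10^{-7}$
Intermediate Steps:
$v{\left(H,M \right)} = - \frac{M}{2419}$ ($v{\left(H,M \right)} = M \left(- \frac{1}{2419}\right) = - \frac{M}{2419}$)
$- \frac{1}{v{\left(2719,75 \right)} - 4555601} = - \frac{1}{\left(- \frac{1}{2419}\right) 75 - 4555601} = - \frac{1}{- \frac{75}{2419} - 4555601} = - \frac{1}{- \frac{11019998894}{2419}} = \left(-1\right) \left(- \frac{2419}{11019998894}\right) = \frac{2419}{11019998894}$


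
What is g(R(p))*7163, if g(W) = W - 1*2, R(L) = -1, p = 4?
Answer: -21489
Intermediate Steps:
g(W) = -2 + W (g(W) = W - 2 = -2 + W)
g(R(p))*7163 = (-2 - 1)*7163 = -3*7163 = -21489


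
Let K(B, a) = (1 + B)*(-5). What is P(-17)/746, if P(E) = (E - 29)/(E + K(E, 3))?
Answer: -23/23499 ≈ -0.00097876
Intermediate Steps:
K(B, a) = -5 - 5*B
P(E) = (-29 + E)/(-5 - 4*E) (P(E) = (E - 29)/(E + (-5 - 5*E)) = (-29 + E)/(-5 - 4*E))
P(-17)/746 = ((29 - 1*(-17))/(5 + 4*(-17)))/746 = ((29 + 17)/(5 - 68))*(1/746) = (46/(-63))*(1/746) = -1/63*46*(1/746) = -46/63*1/746 = -23/23499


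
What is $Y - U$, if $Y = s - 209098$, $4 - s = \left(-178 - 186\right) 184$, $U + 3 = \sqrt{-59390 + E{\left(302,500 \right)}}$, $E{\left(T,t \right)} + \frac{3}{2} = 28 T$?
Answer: $-142115 - \frac{21 i \sqrt{462}}{2} \approx -1.4212 \cdot 10^{5} - 225.69 i$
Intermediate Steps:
$E{\left(T,t \right)} = - \frac{3}{2} + 28 T$
$U = -3 + \frac{21 i \sqrt{462}}{2}$ ($U = -3 + \sqrt{-59390 + \left(- \frac{3}{2} + 28 \cdot 302\right)} = -3 + \sqrt{-59390 + \left(- \frac{3}{2} + 8456\right)} = -3 + \sqrt{-59390 + \frac{16909}{2}} = -3 + \sqrt{- \frac{101871}{2}} = -3 + \frac{21 i \sqrt{462}}{2} \approx -3.0 + 225.69 i$)
$s = 66980$ ($s = 4 - \left(-178 - 186\right) 184 = 4 - \left(-364\right) 184 = 4 - -66976 = 4 + 66976 = 66980$)
$Y = -142118$ ($Y = 66980 - 209098 = -142118$)
$Y - U = -142118 - \left(-3 + \frac{21 i \sqrt{462}}{2}\right) = -142118 + \left(3 - \frac{21 i \sqrt{462}}{2}\right) = -142115 - \frac{21 i \sqrt{462}}{2}$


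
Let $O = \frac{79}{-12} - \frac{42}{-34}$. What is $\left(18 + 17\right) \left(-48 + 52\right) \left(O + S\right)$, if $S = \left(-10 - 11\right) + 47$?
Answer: $\frac{147455}{51} \approx 2891.3$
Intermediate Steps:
$O = - \frac{1091}{204}$ ($O = 79 \left(- \frac{1}{12}\right) - - \frac{21}{17} = - \frac{79}{12} + \frac{21}{17} = - \frac{1091}{204} \approx -5.348$)
$S = 26$ ($S = -21 + 47 = 26$)
$\left(18 + 17\right) \left(-48 + 52\right) \left(O + S\right) = \left(18 + 17\right) \left(-48 + 52\right) \left(- \frac{1091}{204} + 26\right) = 35 \cdot 4 \cdot \frac{4213}{204} = 140 \cdot \frac{4213}{204} = \frac{147455}{51}$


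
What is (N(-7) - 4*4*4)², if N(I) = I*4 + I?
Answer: 9801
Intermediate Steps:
N(I) = 5*I (N(I) = 4*I + I = 5*I)
(N(-7) - 4*4*4)² = (5*(-7) - 4*4*4)² = (-35 - 16*4)² = (-35 - 64)² = (-99)² = 9801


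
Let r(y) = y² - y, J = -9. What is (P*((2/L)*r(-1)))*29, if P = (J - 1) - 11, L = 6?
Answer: -406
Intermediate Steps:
P = -21 (P = (-9 - 1) - 11 = -10 - 11 = -21)
(P*((2/L)*r(-1)))*29 = -21*2/6*(-(-1 - 1))*29 = -21*2*(⅙)*(-1*(-2))*29 = -7*2*29 = -21*⅔*29 = -14*29 = -406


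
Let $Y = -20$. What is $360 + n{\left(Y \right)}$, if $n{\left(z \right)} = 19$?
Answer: $379$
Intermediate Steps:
$360 + n{\left(Y \right)} = 360 + 19 = 379$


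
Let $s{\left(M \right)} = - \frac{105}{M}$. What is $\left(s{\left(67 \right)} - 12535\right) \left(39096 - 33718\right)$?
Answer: $- \frac{4517251100}{67} \approx -6.7422 \cdot 10^{7}$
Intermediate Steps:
$\left(s{\left(67 \right)} - 12535\right) \left(39096 - 33718\right) = \left(- \frac{105}{67} - 12535\right) \left(39096 - 33718\right) = \left(\left(-105\right) \frac{1}{67} - 12535\right) 5378 = \left(- \frac{105}{67} - 12535\right) 5378 = \left(- \frac{839950}{67}\right) 5378 = - \frac{4517251100}{67}$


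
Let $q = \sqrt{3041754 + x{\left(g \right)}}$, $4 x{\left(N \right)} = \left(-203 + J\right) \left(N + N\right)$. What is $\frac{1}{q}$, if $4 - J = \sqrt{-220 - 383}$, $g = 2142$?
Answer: $\frac{\sqrt{3}}{3 \sqrt{942875 - 1071 i \sqrt{67}}} \approx 0.00059456 + 2.764 \cdot 10^{-6} i$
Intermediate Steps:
$J = 4 - 3 i \sqrt{67}$ ($J = 4 - \sqrt{-220 - 383} = 4 - \sqrt{-603} = 4 - 3 i \sqrt{67} \approx 4.0 - 24.556 i$)
$x{\left(N \right)} = \frac{N \left(-199 - 3 i \sqrt{67}\right)}{2}$ ($x{\left(N \right)} = \frac{\left(-203 + \left(4 - 3 i \sqrt{67}\right)\right) \left(N + N\right)}{4} = \frac{\left(-199 - 3 i \sqrt{67}\right) 2 N}{4} = \frac{2 N \left(-199 - 3 i \sqrt{67}\right)}{4} = \frac{N \left(-199 - 3 i \sqrt{67}\right)}{2}$)
$q = \sqrt{2828625 - 3213 i \sqrt{67}}$ ($q = \sqrt{3041754 - 1071 \left(199 + 3 i \sqrt{67}\right)} = \sqrt{3041754 - \left(213129 + 3213 i \sqrt{67}\right)} = \sqrt{2828625 - 3213 i \sqrt{67}} \approx 1681.9 - 7.818 i$)
$\frac{1}{q} = \frac{1}{\sqrt{2828625 - 3213 i \sqrt{67}}}$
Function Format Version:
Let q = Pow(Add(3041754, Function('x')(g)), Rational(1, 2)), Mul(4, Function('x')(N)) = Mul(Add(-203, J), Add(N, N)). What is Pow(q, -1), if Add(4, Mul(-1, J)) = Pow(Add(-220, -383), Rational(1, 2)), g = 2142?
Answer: Mul(Rational(1, 3), Pow(3, Rational(1, 2)), Pow(Add(942875, Mul(-1071, I, Pow(67, Rational(1, 2)))), Rational(-1, 2))) ≈ Add(0.00059456, Mul(2.7640e-6, I))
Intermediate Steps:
J = Add(4, Mul(-3, I, Pow(67, Rational(1, 2)))) (J = Add(4, Mul(-1, Pow(Add(-220, -383), Rational(1, 2)))) = Add(4, Mul(-1, Pow(-603, Rational(1, 2)))) = Add(4, Mul(-1, Mul(3, I, Pow(67, Rational(1, 2))))) = Add(4, Mul(-3, I, Pow(67, Rational(1, 2)))) ≈ Add(4.0000, Mul(-24.556, I)))
Function('x')(N) = Mul(Rational(1, 2), N, Add(-199, Mul(-3, I, Pow(67, Rational(1, 2))))) (Function('x')(N) = Mul(Rational(1, 4), Mul(Add(-203, Add(4, Mul(-3, I, Pow(67, Rational(1, 2))))), Add(N, N))) = Mul(Rational(1, 4), Mul(Add(-199, Mul(-3, I, Pow(67, Rational(1, 2)))), Mul(2, N))) = Mul(Rational(1, 4), Mul(2, N, Add(-199, Mul(-3, I, Pow(67, Rational(1, 2)))))) = Mul(Rational(1, 2), N, Add(-199, Mul(-3, I, Pow(67, Rational(1, 2))))))
q = Pow(Add(2828625, Mul(-3213, I, Pow(67, Rational(1, 2)))), Rational(1, 2)) (q = Pow(Add(3041754, Mul(Rational(-1, 2), 2142, Add(199, Mul(3, I, Pow(67, Rational(1, 2)))))), Rational(1, 2)) = Pow(Add(3041754, Add(-213129, Mul(-3213, I, Pow(67, Rational(1, 2))))), Rational(1, 2)) = Pow(Add(2828625, Mul(-3213, I, Pow(67, Rational(1, 2)))), Rational(1, 2)) ≈ Add(1681.9, Mul(-7.818, I)))
Pow(q, -1) = Pow(Pow(Add(2828625, Mul(-3213, I, Pow(67, Rational(1, 2)))), Rational(1, 2)), -1) = Pow(Add(2828625, Mul(-3213, I, Pow(67, Rational(1, 2)))), Rational(-1, 2))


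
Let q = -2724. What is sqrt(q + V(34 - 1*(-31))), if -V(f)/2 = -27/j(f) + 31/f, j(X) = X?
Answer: 2*I*sqrt(2877355)/65 ≈ 52.193*I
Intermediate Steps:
V(f) = -8/f (V(f) = -2*(-27/f + 31/f) = -8/f)
sqrt(q + V(34 - 1*(-31))) = sqrt(-2724 - 8/(34 - 1*(-31))) = sqrt(-2724 - 8/(34 + 31)) = sqrt(-2724 - 8/65) = sqrt(-177068/65) = 2*I*sqrt(2877355)/65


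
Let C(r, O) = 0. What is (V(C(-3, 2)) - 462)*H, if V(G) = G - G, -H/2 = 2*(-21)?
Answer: -38808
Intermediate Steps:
H = 84 (H = -4*(-21) = -2*(-42) = 84)
V(G) = 0
(V(C(-3, 2)) - 462)*H = (0 - 462)*84 = -462*84 = -38808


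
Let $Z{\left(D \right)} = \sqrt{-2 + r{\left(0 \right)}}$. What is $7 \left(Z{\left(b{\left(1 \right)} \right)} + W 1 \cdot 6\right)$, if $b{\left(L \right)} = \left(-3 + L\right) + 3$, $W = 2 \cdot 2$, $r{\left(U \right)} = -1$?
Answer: $168 + 7 i \sqrt{3} \approx 168.0 + 12.124 i$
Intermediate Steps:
$W = 4$
$b{\left(L \right)} = L$
$Z{\left(D \right)} = i \sqrt{3}$ ($Z{\left(D \right)} = \sqrt{-2 - 1} = \sqrt{-3} = i \sqrt{3}$)
$7 \left(Z{\left(b{\left(1 \right)} \right)} + W 1 \cdot 6\right) = 7 \left(i \sqrt{3} + 4 \cdot 1 \cdot 6\right) = 7 \left(i \sqrt{3} + 4 \cdot 6\right) = 7 \left(i \sqrt{3} + 24\right) = 7 \left(24 + i \sqrt{3}\right) = 168 + 7 i \sqrt{3}$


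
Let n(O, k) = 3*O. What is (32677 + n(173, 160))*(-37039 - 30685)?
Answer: -2248165904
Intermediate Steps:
(32677 + n(173, 160))*(-37039 - 30685) = (32677 + 3*173)*(-37039 - 30685) = (32677 + 519)*(-67724) = 33196*(-67724) = -2248165904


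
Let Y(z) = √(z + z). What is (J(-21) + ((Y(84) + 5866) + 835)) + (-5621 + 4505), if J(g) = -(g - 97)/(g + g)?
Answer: 117226/21 + 2*√42 ≈ 5595.1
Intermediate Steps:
J(g) = -(-97 + g)/(2*g)
Y(z) = √2*√z (Y(z) = √(2*z) = √2*√z)
(J(-21) + ((Y(84) + 5866) + 835)) + (-5621 + 4505) = ((½)*(97 - 1*(-21))/(-21) + ((√2*√84 + 5866) + 835)) + (-5621 + 4505) = ((½)*(-1/21)*(97 + 21) + ((√2*(2*√21) + 5866) + 835)) - 1116 = ((½)*(-1/21)*118 + ((2*√42 + 5866) + 835)) - 1116 = (-59/21 + ((5866 + 2*√42) + 835)) - 1116 = (-59/21 + (6701 + 2*√42)) - 1116 = (140662/21 + 2*√42) - 1116 = 117226/21 + 2*√42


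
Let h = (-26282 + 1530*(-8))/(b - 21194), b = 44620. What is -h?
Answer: 1133/689 ≈ 1.6444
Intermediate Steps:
h = -1133/689 (h = (-26282 + 1530*(-8))/(44620 - 21194) = (-26282 - 12240)/23426 = -38522*1/23426 = -1133/689 ≈ -1.6444)
-h = -1*(-1133/689) = 1133/689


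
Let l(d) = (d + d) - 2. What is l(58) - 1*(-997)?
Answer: 1111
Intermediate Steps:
l(d) = -2 + 2*d (l(d) = 2*d - 2 = -2 + 2*d)
l(58) - 1*(-997) = (-2 + 2*58) - 1*(-997) = (-2 + 116) + 997 = 114 + 997 = 1111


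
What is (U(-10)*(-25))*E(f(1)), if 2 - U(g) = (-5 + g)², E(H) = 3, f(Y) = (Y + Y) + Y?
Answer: 16725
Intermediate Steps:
f(Y) = 3*Y (f(Y) = 2*Y + Y = 3*Y)
U(g) = 2 - (-5 + g)²
(U(-10)*(-25))*E(f(1)) = ((2 - (-5 - 10)²)*(-25))*3 = ((2 - 1*(-15)²)*(-25))*3 = ((2 - 1*225)*(-25))*3 = ((2 - 225)*(-25))*3 = -223*(-25)*3 = 5575*3 = 16725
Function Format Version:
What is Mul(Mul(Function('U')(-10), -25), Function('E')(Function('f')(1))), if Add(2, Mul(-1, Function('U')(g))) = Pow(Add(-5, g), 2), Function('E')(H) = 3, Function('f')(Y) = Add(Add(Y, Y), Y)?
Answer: 16725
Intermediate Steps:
Function('f')(Y) = Mul(3, Y) (Function('f')(Y) = Add(Mul(2, Y), Y) = Mul(3, Y))
Function('U')(g) = Add(2, Mul(-1, Pow(Add(-5, g), 2)))
Mul(Mul(Function('U')(-10), -25), Function('E')(Function('f')(1))) = Mul(Mul(Add(2, Mul(-1, Pow(Add(-5, -10), 2))), -25), 3) = Mul(Mul(Add(2, Mul(-1, Pow(-15, 2))), -25), 3) = Mul(Mul(Add(2, Mul(-1, 225)), -25), 3) = Mul(Mul(Add(2, -225), -25), 3) = Mul(Mul(-223, -25), 3) = Mul(5575, 3) = 16725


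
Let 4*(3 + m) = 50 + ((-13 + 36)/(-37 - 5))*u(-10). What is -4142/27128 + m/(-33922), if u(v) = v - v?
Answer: -8797665/57514751 ≈ -0.15296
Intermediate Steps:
u(v) = 0
m = 19/2 (m = -3 + (50 + ((-13 + 36)/(-37 - 5))*0)/4 = -3 + (50 + (23/(-42))*0)/4 = -3 + (50 + (23*(-1/42))*0)/4 = -3 + (50 - 23/42*0)/4 = -3 + (50 + 0)/4 = -3 + (¼)*50 = -3 + 25/2 = 19/2 ≈ 9.5000)
-4142/27128 + m/(-33922) = -4142/27128 + (19/2)/(-33922) = -4142*1/27128 + (19/2)*(-1/33922) = -2071/13564 - 19/67844 = -8797665/57514751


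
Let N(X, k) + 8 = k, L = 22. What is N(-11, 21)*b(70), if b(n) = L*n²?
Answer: 1401400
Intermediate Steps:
N(X, k) = -8 + k
b(n) = 22*n²
N(-11, 21)*b(70) = (-8 + 21)*(22*70²) = 13*(22*4900) = 13*107800 = 1401400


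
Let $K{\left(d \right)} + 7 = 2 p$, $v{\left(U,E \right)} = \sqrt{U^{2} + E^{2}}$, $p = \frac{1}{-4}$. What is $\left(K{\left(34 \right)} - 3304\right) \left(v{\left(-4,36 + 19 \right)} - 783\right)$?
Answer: $\frac{5185809}{2} - \frac{6623 \sqrt{3041}}{2} \approx 2.4103 \cdot 10^{6}$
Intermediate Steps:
$p = - \frac{1}{4} \approx -0.25$
$v{\left(U,E \right)} = \sqrt{E^{2} + U^{2}}$
$K{\left(d \right)} = - \frac{15}{2}$ ($K{\left(d \right)} = -7 + 2 \left(- \frac{1}{4}\right) = -7 - \frac{1}{2} = - \frac{15}{2}$)
$\left(K{\left(34 \right)} - 3304\right) \left(v{\left(-4,36 + 19 \right)} - 783\right) = \left(- \frac{15}{2} - 3304\right) \left(\sqrt{\left(36 + 19\right)^{2} + \left(-4\right)^{2}} - 783\right) = - \frac{6623 \left(\sqrt{55^{2} + 16} - 783\right)}{2} = - \frac{6623 \left(\sqrt{3025 + 16} - 783\right)}{2} = - \frac{6623 \left(\sqrt{3041} - 783\right)}{2} = - \frac{6623 \left(-783 + \sqrt{3041}\right)}{2} = \frac{5185809}{2} - \frac{6623 \sqrt{3041}}{2}$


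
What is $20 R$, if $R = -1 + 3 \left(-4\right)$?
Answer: $-260$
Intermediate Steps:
$R = -13$ ($R = -1 - 12 = -13$)
$20 R = 20 \left(-13\right) = -260$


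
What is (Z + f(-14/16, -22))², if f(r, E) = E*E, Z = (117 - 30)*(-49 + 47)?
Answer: 96100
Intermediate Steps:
Z = -174 (Z = 87*(-2) = -174)
f(r, E) = E²
(Z + f(-14/16, -22))² = (-174 + (-22)²)² = (-174 + 484)² = 310² = 96100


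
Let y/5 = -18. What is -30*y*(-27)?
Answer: -72900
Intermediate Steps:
y = -90 (y = 5*(-18) = -90)
-30*y*(-27) = -30*(-90)*(-27) = 2700*(-27) = -72900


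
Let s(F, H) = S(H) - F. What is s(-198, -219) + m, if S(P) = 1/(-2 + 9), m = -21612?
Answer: -149897/7 ≈ -21414.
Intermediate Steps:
S(P) = ⅐ (S(P) = 1/7 = ⅐)
s(F, H) = ⅐ - F
s(-198, -219) + m = (⅐ - 1*(-198)) - 21612 = (⅐ + 198) - 21612 = 1387/7 - 21612 = -149897/7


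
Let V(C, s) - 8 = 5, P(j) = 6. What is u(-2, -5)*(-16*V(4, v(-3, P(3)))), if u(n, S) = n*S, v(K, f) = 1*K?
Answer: -2080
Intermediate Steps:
v(K, f) = K
V(C, s) = 13 (V(C, s) = 8 + 5 = 13)
u(n, S) = S*n
u(-2, -5)*(-16*V(4, v(-3, P(3)))) = (-5*(-2))*(-16*13) = 10*(-208) = -2080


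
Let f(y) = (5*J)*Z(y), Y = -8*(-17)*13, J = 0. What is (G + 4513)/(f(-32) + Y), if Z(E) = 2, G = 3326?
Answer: 603/136 ≈ 4.4338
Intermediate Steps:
Y = 1768 (Y = 136*13 = 1768)
f(y) = 0 (f(y) = (5*0)*2 = 0*2 = 0)
(G + 4513)/(f(-32) + Y) = (3326 + 4513)/(0 + 1768) = 7839/1768 = 7839*(1/1768) = 603/136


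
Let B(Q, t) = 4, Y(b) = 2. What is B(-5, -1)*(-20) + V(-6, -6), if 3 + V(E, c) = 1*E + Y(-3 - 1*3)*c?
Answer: -101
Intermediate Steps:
V(E, c) = -3 + E + 2*c (V(E, c) = -3 + (1*E + 2*c) = -3 + (E + 2*c) = -3 + E + 2*c)
B(-5, -1)*(-20) + V(-6, -6) = 4*(-20) + (-3 - 6 + 2*(-6)) = -80 + (-3 - 6 - 12) = -80 - 21 = -101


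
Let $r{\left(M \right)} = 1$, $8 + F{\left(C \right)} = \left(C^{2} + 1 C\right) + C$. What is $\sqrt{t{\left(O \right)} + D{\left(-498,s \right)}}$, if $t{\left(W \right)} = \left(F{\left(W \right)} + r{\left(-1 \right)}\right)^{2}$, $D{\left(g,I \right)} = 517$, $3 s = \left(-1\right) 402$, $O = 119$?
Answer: $\sqrt{207130181} \approx 14392.0$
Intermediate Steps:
$s = -134$ ($s = \frac{\left(-1\right) 402}{3} = \frac{1}{3} \left(-402\right) = -134$)
$F{\left(C \right)} = -8 + C^{2} + 2 C$ ($F{\left(C \right)} = -8 + \left(\left(C^{2} + 1 C\right) + C\right) = -8 + \left(\left(C^{2} + C\right) + C\right) = -8 + \left(\left(C + C^{2}\right) + C\right) = -8 + \left(C^{2} + 2 C\right) = -8 + C^{2} + 2 C$)
$t{\left(W \right)} = \left(-7 + W^{2} + 2 W\right)^{2}$ ($t{\left(W \right)} = \left(\left(-8 + W^{2} + 2 W\right) + 1\right)^{2} = \left(-7 + W^{2} + 2 W\right)^{2}$)
$\sqrt{t{\left(O \right)} + D{\left(-498,s \right)}} = \sqrt{\left(-7 + 119^{2} + 2 \cdot 119\right)^{2} + 517} = \sqrt{\left(-7 + 14161 + 238\right)^{2} + 517} = \sqrt{14392^{2} + 517} = \sqrt{207129664 + 517} = \sqrt{207130181}$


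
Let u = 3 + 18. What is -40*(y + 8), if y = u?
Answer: -1160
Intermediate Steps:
u = 21
y = 21
-40*(y + 8) = -40*(21 + 8) = -40*29 = -1160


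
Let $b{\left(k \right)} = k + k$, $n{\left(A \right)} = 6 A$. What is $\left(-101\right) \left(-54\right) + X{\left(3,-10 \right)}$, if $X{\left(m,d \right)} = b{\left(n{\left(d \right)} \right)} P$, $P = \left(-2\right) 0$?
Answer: $5454$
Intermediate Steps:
$P = 0$
$b{\left(k \right)} = 2 k$
$X{\left(m,d \right)} = 0$ ($X{\left(m,d \right)} = 2 \cdot 6 d 0 = 12 d 0 = 0$)
$\left(-101\right) \left(-54\right) + X{\left(3,-10 \right)} = \left(-101\right) \left(-54\right) + 0 = 5454 + 0 = 5454$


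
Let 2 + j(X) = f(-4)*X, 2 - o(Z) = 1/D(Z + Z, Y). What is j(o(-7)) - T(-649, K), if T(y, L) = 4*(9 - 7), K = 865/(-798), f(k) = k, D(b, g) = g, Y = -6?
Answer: -56/3 ≈ -18.667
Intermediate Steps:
K = -865/798 (K = 865*(-1/798) = -865/798 ≈ -1.0840)
T(y, L) = 8 (T(y, L) = 4*2 = 8)
o(Z) = 13/6 (o(Z) = 2 - 1/(-6) = 2 - 1*(-⅙) = 2 + ⅙ = 13/6)
j(X) = -2 - 4*X
j(o(-7)) - T(-649, K) = (-2 - 4*13/6) - 1*8 = (-2 - 26/3) - 8 = -32/3 - 8 = -56/3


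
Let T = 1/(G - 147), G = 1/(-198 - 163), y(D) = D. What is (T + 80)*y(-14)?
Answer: -29715553/26534 ≈ -1119.9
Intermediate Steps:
G = -1/361 (G = 1/(-361) = -1/361 ≈ -0.0027701)
T = -361/53068 (T = 1/(-1/361 - 147) = 1/(-53068/361) = -361/53068 ≈ -0.0068026)
(T + 80)*y(-14) = (-361/53068 + 80)*(-14) = (4245079/53068)*(-14) = -29715553/26534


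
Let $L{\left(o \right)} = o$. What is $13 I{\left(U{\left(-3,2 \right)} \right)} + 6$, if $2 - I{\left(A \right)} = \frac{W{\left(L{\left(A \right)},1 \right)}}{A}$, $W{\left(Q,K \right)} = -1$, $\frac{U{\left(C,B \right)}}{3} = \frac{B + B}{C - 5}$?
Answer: $\frac{70}{3} \approx 23.333$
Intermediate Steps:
$U{\left(C,B \right)} = \frac{6 B}{-5 + C}$ ($U{\left(C,B \right)} = 3 \frac{B + B}{C - 5} = 3 \frac{2 B}{-5 + C} = \frac{6 B}{-5 + C}$)
$I{\left(A \right)} = 2 + \frac{1}{A}$ ($I{\left(A \right)} = 2 - - \frac{1}{A} = 2 + \frac{1}{A}$)
$13 I{\left(U{\left(-3,2 \right)} \right)} + 6 = 13 \left(2 + \frac{1}{6 \cdot 2 \frac{1}{-5 - 3}}\right) + 6 = 13 \left(2 + \frac{1}{6 \cdot 2 \frac{1}{-8}}\right) + 6 = 13 \left(2 + \frac{1}{6 \cdot 2 \left(- \frac{1}{8}\right)}\right) + 6 = 13 \left(2 + \frac{1}{- \frac{3}{2}}\right) + 6 = 13 \left(2 - \frac{2}{3}\right) + 6 = 13 \cdot \frac{4}{3} + 6 = \frac{52}{3} + 6 = \frac{70}{3}$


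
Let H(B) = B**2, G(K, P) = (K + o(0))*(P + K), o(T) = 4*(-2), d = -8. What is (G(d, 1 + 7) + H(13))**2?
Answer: 28561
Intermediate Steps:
o(T) = -8
G(K, P) = (-8 + K)*(K + P) (G(K, P) = (K - 8)*(P + K) = (-8 + K)*(K + P))
(G(d, 1 + 7) + H(13))**2 = (((-8)**2 - 8*(-8) - 8*(1 + 7) - 8*(1 + 7)) + 13**2)**2 = ((64 + 64 - 8*8 - 8*8) + 169)**2 = ((64 + 64 - 64 - 64) + 169)**2 = (0 + 169)**2 = 169**2 = 28561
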